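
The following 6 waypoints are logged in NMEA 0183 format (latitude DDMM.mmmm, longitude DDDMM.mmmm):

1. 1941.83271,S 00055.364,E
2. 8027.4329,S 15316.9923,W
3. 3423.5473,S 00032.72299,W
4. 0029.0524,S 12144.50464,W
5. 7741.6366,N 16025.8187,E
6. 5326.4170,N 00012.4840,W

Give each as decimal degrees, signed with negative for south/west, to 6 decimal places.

1. -19.697212, 0.922733
2. -80.457215, -153.283205
3. -34.392455, -0.545383
4. -0.484207, -121.741744
5. 77.693943, 160.430312
6. 53.440283, -0.208067

Point 1:
  φ: split at 2 digits → 19° and 41.83271′; 19 + 41.83271/60 = 19.6972118
  S ⇒ negate
  λ: degrees = first 3 digits = 0, minutes = 55.364; 0 + 55.364/60 = 0.9227333
  E → positive
Point 2:
  Lat: split at 2 digits → 80° and 27.4329′; 80 + 27.4329/60 = 80.4572150
  S → negative
  Longitude: split at 3 digits → 153° and 16.9923′; 153 + 16.9923/60 = 153.2832050
  W ⇒ negate
Point 3:
  Latitude: degrees = first 2 digits = 34, minutes = 23.5473; 34 + 23.5473/60 = 34.3924550
  S → negative
  λ: degrees = first 3 digits = 0, minutes = 32.72299; 0 + 32.72299/60 = 0.5453832
  W ⇒ negate
Point 4:
  Lat: split at 2 digits → 00° and 29.0524′; 0 + 29.0524/60 = 0.4842067
  S → negative
  λ: split at 3 digits → 121° and 44.50464′; 121 + 44.50464/60 = 121.7417440
  W ⇒ negate
Point 5:
  Lat: degrees = first 2 digits = 77, minutes = 41.6366; 77 + 41.6366/60 = 77.6939433
  N → positive
  Longitude: split at 3 digits → 160° and 25.8187′; 160 + 25.8187/60 = 160.4303117
  E ⇒ keep positive
Point 6:
  φ: degrees = first 2 digits = 53, minutes = 26.417; 53 + 26.417/60 = 53.4402833
  N ⇒ keep positive
  λ: degrees = first 3 digits = 0, minutes = 12.484; 0 + 12.484/60 = 0.2080667
  W → negative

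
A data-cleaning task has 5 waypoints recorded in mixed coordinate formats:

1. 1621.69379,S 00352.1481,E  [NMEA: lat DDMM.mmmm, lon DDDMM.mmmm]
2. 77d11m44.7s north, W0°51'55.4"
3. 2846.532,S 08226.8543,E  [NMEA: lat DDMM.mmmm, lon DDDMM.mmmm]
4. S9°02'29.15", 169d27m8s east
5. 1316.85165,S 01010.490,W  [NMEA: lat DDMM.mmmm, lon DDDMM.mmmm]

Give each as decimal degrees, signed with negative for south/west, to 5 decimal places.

1. -16.36156, 3.86914
2. 77.19575, -0.86539
3. -28.77553, 82.44757
4. -9.04143, 169.45222
5. -13.28086, -10.17483

Point 1:
  Latitude: split at 2 digits → 16° and 21.69379′; 16 + 21.69379/60 = 16.361563
  S ⇒ negate
  Lon: degrees = first 3 digits = 3, minutes = 52.1481; 3 + 52.1481/60 = 3.869135
  E → positive
Point 2:
  φ: 77° + 11/60 + 44.7/3600 = 77 + 0.183333 + 0.012417 = 77.195750
  N ⇒ keep positive
  Longitude: 0 + 51/60 + 55.4/3600 = 0.865389
  hemisphere W, so the sign is −
Point 3:
  Latitude: degrees = first 2 digits = 28, minutes = 46.532; 28 + 46.532/60 = 28.775533
  hemisphere S, so the sign is −
  λ: degrees = first 3 digits = 82, minutes = 26.8543; 82 + 26.8543/60 = 82.447572
  E ⇒ keep positive
Point 4:
  Latitude: 9 + 2/60 + 29.15/3600 = 9.041431
  S ⇒ negate
  Lon: 169 + 27/60 + 8/3600 = 169.452222
  E ⇒ keep positive
Point 5:
  Lat: degrees = first 2 digits = 13, minutes = 16.85165; 13 + 16.85165/60 = 13.280861
  S ⇒ negate
  Lon: split at 3 digits → 010° and 10.49′; 10 + 10.49/60 = 10.174833
  W ⇒ negate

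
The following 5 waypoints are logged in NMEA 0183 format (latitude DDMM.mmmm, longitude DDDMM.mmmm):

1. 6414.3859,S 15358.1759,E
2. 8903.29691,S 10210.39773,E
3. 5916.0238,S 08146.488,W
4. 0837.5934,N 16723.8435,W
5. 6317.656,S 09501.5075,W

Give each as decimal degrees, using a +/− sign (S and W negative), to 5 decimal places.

1. -64.23977, 153.96960
2. -89.05495, 102.17330
3. -59.26706, -81.77480
4. 8.62656, -167.39739
5. -63.29427, -95.02513

Point 1:
  φ: split at 2 digits → 64° and 14.3859′; 64 + 14.3859/60 = 64.239765
  S → negative
  Longitude: split at 3 digits → 153° and 58.1759′; 153 + 58.1759/60 = 153.969598
  E ⇒ keep positive
Point 2:
  φ: degrees = first 2 digits = 89, minutes = 3.29691; 89 + 3.29691/60 = 89.054949
  S → negative
  Longitude: split at 3 digits → 102° and 10.39773′; 102 + 10.39773/60 = 102.173296
  E → positive
Point 3:
  Lat: degrees = first 2 digits = 59, minutes = 16.0238; 59 + 16.0238/60 = 59.267063
  hemisphere S, so the sign is −
  λ: split at 3 digits → 081° and 46.488′; 81 + 46.488/60 = 81.774800
  W → negative
Point 4:
  Latitude: degrees = first 2 digits = 8, minutes = 37.5934; 8 + 37.5934/60 = 8.626557
  N ⇒ keep positive
  Longitude: degrees = first 3 digits = 167, minutes = 23.8435; 167 + 23.8435/60 = 167.397392
  W → negative
Point 5:
  Lat: split at 2 digits → 63° and 17.656′; 63 + 17.656/60 = 63.294267
  hemisphere S, so the sign is −
  λ: split at 3 digits → 095° and 1.5075′; 95 + 1.5075/60 = 95.025125
  W ⇒ negate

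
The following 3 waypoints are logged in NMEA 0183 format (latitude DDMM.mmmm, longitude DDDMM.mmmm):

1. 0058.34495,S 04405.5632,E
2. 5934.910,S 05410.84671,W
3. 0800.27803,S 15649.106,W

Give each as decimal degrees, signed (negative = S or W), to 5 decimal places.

1. -0.97242, 44.09272
2. -59.58183, -54.18078
3. -8.00463, -156.81843

Point 1:
  Lat: degrees = first 2 digits = 0, minutes = 58.34495; 0 + 58.34495/60 = 0.972416
  hemisphere S, so the sign is −
  Longitude: degrees = first 3 digits = 44, minutes = 5.5632; 44 + 5.5632/60 = 44.092720
  E → positive
Point 2:
  Latitude: degrees = first 2 digits = 59, minutes = 34.91; 59 + 34.91/60 = 59.581833
  hemisphere S, so the sign is −
  Lon: split at 3 digits → 054° and 10.84671′; 54 + 10.84671/60 = 54.180779
  hemisphere W, so the sign is −
Point 3:
  Latitude: degrees = first 2 digits = 8, minutes = 0.27803; 8 + 0.27803/60 = 8.004634
  S → negative
  λ: split at 3 digits → 156° and 49.106′; 156 + 49.106/60 = 156.818433
  hemisphere W, so the sign is −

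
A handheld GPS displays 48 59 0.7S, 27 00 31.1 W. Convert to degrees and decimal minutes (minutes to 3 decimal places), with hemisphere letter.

φ: 59 + 0.7/60 = 59.01167′
λ: seconds/60 = 0.51833; minutes = 0 + 0.51833 = 0.51833

48° 59.012′ S, 27° 0.518′ W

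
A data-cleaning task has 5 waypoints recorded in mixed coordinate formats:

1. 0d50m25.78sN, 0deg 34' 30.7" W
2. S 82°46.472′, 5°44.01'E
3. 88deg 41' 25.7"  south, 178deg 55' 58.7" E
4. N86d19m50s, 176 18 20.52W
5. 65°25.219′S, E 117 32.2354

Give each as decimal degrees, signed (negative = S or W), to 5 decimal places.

Point 1:
  Lat: 0 + 50/60 + 25.78/3600 = 0.840494
  N → positive
  Longitude: 0° + 34/60 + 30.7/3600 = 0 + 0.566667 + 0.008528 = 0.575194
  hemisphere W, so the sign is −
Point 2:
  Latitude: 46.472′ = 0.774533°; total 82.774533
  hemisphere S, so the sign is −
  λ: 5 + 44.01/60 = 5.733500
  E ⇒ keep positive
Point 3:
  Lat: 41′ + 25.7″ = 41.42833′; 88 + 41.42833/60 = 88.690472
  hemisphere S, so the sign is −
  λ: 55′ + 58.7″ = 55.97833′; 178 + 55.97833/60 = 178.932972
  E → positive
Point 4:
  φ: 86 + 19/60 + 50/3600 = 86.330556
  N ⇒ keep positive
  Longitude: 18′ + 20.52″ = 18.34200′; 176 + 18.34200/60 = 176.305700
  hemisphere W, so the sign is −
Point 5:
  φ: 65 + 25.219/60 = 65.420317
  S → negative
  λ: 117 + 32.2354/60 = 117.537257
  E → positive

1. 0.84049, -0.57519
2. -82.77453, 5.73350
3. -88.69047, 178.93297
4. 86.33056, -176.30570
5. -65.42032, 117.53726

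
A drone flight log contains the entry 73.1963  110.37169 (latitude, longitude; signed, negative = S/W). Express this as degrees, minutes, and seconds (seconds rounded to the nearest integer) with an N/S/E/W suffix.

73°11′47″ N, 110°22′18″ E

Lat: whole degrees 73; 11.77800′ → 11′ and 46.68″
Lon: 0.371690° → 22.30140′; 0.30140 × 60 = 18.08″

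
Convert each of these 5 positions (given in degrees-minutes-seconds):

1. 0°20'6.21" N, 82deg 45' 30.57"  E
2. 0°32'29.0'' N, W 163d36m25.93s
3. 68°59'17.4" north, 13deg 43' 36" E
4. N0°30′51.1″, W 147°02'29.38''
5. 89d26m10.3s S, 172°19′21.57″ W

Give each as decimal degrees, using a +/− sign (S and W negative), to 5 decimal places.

Point 1:
  φ: 0 + 20/60 + 6.21/3600 = 0.335058
  N ⇒ keep positive
  λ: 45′ + 30.57″ = 45.50950′; 82 + 45.50950/60 = 82.758492
  E → positive
Point 2:
  φ: 32′ + 29″ = 32.48333′; 0 + 32.48333/60 = 0.541389
  N ⇒ keep positive
  λ: 163° + 36/60 + 25.93/3600 = 163 + 0.600000 + 0.007203 = 163.607203
  hemisphere W, so the sign is −
Point 3:
  Lat: 68 + 59/60 + 17.4/3600 = 68.988167
  N ⇒ keep positive
  Longitude: 13° + 43/60 + 36/3600 = 13 + 0.716667 + 0.010000 = 13.726667
  E ⇒ keep positive
Point 4:
  Lat: 0° + 30/60 + 51.1/3600 = 0 + 0.500000 + 0.014194 = 0.514194
  N ⇒ keep positive
  Longitude: 2′ + 29.38″ = 2.48967′; 147 + 2.48967/60 = 147.041494
  W ⇒ negate
Point 5:
  Lat: 89 + 26/60 + 10.3/3600 = 89.436194
  hemisphere S, so the sign is −
  Longitude: 172° + 19/60 + 21.57/3600 = 172 + 0.316667 + 0.005992 = 172.322658
  W ⇒ negate

1. 0.33506, 82.75849
2. 0.54139, -163.60720
3. 68.98817, 13.72667
4. 0.51419, -147.04149
5. -89.43619, -172.32266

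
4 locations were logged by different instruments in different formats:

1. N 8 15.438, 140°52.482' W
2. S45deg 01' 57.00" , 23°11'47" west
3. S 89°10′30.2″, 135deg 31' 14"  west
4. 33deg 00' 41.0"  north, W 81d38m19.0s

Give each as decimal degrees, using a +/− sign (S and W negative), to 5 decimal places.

1. 8.25730, -140.87470
2. -45.03250, -23.19639
3. -89.17506, -135.52056
4. 33.01139, -81.63861

Point 1:
  Lat: 15.438′ = 0.257300°; total 8.257300
  N → positive
  λ: 140 + 52.482/60 = 140.874700
  hemisphere W, so the sign is −
Point 2:
  Lat: 45° + 1/60 + 57/3600 = 45 + 0.016667 + 0.015833 = 45.032500
  hemisphere S, so the sign is −
  Longitude: 23° + 11/60 + 47/3600 = 23 + 0.183333 + 0.013056 = 23.196389
  W ⇒ negate
Point 3:
  Lat: 89 + 10/60 + 30.2/3600 = 89.175056
  S → negative
  Lon: 31′ + 14″ = 31.23333′; 135 + 31.23333/60 = 135.520556
  W → negative
Point 4:
  Latitude: 33° + 0/60 + 41/3600 = 33 + 0.000000 + 0.011389 = 33.011389
  N ⇒ keep positive
  Longitude: 81° + 38/60 + 19/3600 = 81 + 0.633333 + 0.005278 = 81.638611
  W → negative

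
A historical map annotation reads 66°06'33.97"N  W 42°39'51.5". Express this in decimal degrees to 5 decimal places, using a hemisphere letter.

Latitude: 66° + 6/60 + 33.97/3600 = 66 + 0.100000 + 0.009436 = 66.109436
Lon: 39′ + 51.5″ = 39.85833′; 42 + 39.85833/60 = 42.664306

66.10944° N, 42.66431° W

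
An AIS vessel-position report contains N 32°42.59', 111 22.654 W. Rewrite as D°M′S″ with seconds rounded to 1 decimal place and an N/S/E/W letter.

32°42′35.4″ N, 111°22′39.2″ W

Lat: 42.59000′ → 42′ and 0.59000 × 60 = 35.400″
Longitude: fractional minutes 0.65400 × 60 = 39.240″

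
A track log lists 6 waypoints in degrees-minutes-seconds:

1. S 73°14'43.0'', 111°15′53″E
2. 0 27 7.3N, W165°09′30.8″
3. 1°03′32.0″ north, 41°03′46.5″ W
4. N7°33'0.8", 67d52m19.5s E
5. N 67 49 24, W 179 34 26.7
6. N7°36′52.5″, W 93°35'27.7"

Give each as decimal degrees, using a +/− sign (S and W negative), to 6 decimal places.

Point 1:
  φ: 73° + 14/60 + 43/3600 = 73 + 0.233333 + 0.011944 = 73.2452778
  S ⇒ negate
  Longitude: 15′ + 53″ = 15.88333′; 111 + 15.88333/60 = 111.2647222
  E ⇒ keep positive
Point 2:
  φ: 27′ + 7.3″ = 27.12167′; 0 + 27.12167/60 = 0.4520278
  N → positive
  λ: 165° + 9/60 + 30.8/3600 = 165 + 0.150000 + 0.008556 = 165.1585556
  W → negative
Point 3:
  φ: 1° + 3/60 + 32/3600 = 1 + 0.050000 + 0.008889 = 1.0588889
  N ⇒ keep positive
  Longitude: 41 + 3/60 + 46.5/3600 = 41.0629167
  W → negative
Point 4:
  Latitude: 7° + 33/60 + 0.8/3600 = 7 + 0.550000 + 0.000222 = 7.5502222
  N ⇒ keep positive
  Lon: 67 + 52/60 + 19.5/3600 = 67.8720833
  E → positive
Point 5:
  φ: 67 + 49/60 + 24/3600 = 67.8233333
  N → positive
  Longitude: 179 + 34/60 + 26.7/3600 = 179.5740833
  W → negative
Point 6:
  Lat: 7 + 36/60 + 52.5/3600 = 7.6145833
  N ⇒ keep positive
  Lon: 93 + 35/60 + 27.7/3600 = 93.5910278
  hemisphere W, so the sign is −

1. -73.245278, 111.264722
2. 0.452028, -165.158556
3. 1.058889, -41.062917
4. 7.550222, 67.872083
5. 67.823333, -179.574083
6. 7.614583, -93.591028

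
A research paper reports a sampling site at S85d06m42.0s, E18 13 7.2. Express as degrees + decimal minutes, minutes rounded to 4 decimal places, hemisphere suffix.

85° 6.7000′ S, 18° 13.1200′ E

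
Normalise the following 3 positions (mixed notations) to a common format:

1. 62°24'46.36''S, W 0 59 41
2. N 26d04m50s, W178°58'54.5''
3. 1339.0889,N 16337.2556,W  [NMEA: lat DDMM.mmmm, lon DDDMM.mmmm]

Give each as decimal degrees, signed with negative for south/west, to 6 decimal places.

Point 1:
  Lat: 24′ + 46.36″ = 24.77267′; 62 + 24.77267/60 = 62.4128778
  hemisphere S, so the sign is −
  Longitude: 59′ + 41″ = 59.68333′; 0 + 59.68333/60 = 0.9947222
  W ⇒ negate
Point 2:
  Lat: 26° + 4/60 + 50/3600 = 26 + 0.066667 + 0.013889 = 26.0805556
  N → positive
  λ: 178° + 58/60 + 54.5/3600 = 178 + 0.966667 + 0.015139 = 178.9818056
  hemisphere W, so the sign is −
Point 3:
  Lat: degrees = first 2 digits = 13, minutes = 39.0889; 13 + 39.0889/60 = 13.6514817
  N ⇒ keep positive
  λ: degrees = first 3 digits = 163, minutes = 37.2556; 163 + 37.2556/60 = 163.6209267
  W → negative

1. -62.412878, -0.994722
2. 26.080556, -178.981806
3. 13.651482, -163.620927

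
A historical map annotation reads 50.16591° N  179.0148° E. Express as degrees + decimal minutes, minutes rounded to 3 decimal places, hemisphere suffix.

50° 9.955′ N, 179° 0.888′ E

Lat: 50° + 0.165910 × 60 = 50° 9.95460′
Longitude: fractional part 0.014800 → 0.88800 minutes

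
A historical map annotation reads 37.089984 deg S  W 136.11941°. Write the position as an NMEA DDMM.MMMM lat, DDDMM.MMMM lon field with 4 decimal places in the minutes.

3705.3990,S / 13607.1646,W

Lat: 37° + 0.089984 × 60 = 37° 5.399040′
λ: 136° + 0.119410 × 60 = 136° 7.164600′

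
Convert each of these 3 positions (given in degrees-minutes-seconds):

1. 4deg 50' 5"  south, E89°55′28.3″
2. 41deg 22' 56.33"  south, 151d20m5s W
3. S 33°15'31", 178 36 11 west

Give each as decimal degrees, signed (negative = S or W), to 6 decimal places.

1. -4.834722, 89.924528
2. -41.382314, -151.334722
3. -33.258611, -178.603056

Point 1:
  φ: 4° + 50/60 + 5/3600 = 4 + 0.833333 + 0.001389 = 4.8347222
  hemisphere S, so the sign is −
  Longitude: 89 + 55/60 + 28.3/3600 = 89.9245278
  E → positive
Point 2:
  Lat: 41° + 22/60 + 56.33/3600 = 41 + 0.366667 + 0.015647 = 41.3823139
  S ⇒ negate
  Lon: 151 + 20/60 + 5/3600 = 151.3347222
  W ⇒ negate
Point 3:
  φ: 33° + 15/60 + 31/3600 = 33 + 0.250000 + 0.008611 = 33.2586111
  S → negative
  λ: 178 + 36/60 + 11/3600 = 178.6030556
  hemisphere W, so the sign is −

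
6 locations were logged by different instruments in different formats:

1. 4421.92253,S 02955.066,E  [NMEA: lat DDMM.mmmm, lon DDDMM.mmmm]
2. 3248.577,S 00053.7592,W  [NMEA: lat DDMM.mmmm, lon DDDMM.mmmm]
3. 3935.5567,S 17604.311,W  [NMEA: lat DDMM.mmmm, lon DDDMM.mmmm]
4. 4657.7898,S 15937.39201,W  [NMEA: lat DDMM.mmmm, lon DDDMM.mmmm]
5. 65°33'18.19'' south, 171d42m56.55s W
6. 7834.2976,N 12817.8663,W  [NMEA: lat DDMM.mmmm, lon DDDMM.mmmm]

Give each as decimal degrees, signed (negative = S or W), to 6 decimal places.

Point 1:
  φ: degrees = first 2 digits = 44, minutes = 21.92253; 44 + 21.92253/60 = 44.3653755
  S ⇒ negate
  Lon: degrees = first 3 digits = 29, minutes = 55.066; 29 + 55.066/60 = 29.9177667
  E ⇒ keep positive
Point 2:
  φ: degrees = first 2 digits = 32, minutes = 48.577; 32 + 48.577/60 = 32.8096167
  hemisphere S, so the sign is −
  Longitude: split at 3 digits → 000° and 53.7592′; 0 + 53.7592/60 = 0.8959867
  W ⇒ negate
Point 3:
  Latitude: degrees = first 2 digits = 39, minutes = 35.5567; 39 + 35.5567/60 = 39.5926117
  S ⇒ negate
  Lon: degrees = first 3 digits = 176, minutes = 4.311; 176 + 4.311/60 = 176.0718500
  W ⇒ negate
Point 4:
  Lat: degrees = first 2 digits = 46, minutes = 57.7898; 46 + 57.7898/60 = 46.9631633
  S ⇒ negate
  Longitude: degrees = first 3 digits = 159, minutes = 37.39201; 159 + 37.39201/60 = 159.6232002
  W → negative
Point 5:
  Lat: 65° + 33/60 + 18.19/3600 = 65 + 0.550000 + 0.005053 = 65.5550528
  S ⇒ negate
  Longitude: 171 + 42/60 + 56.55/3600 = 171.7157083
  W → negative
Point 6:
  φ: degrees = first 2 digits = 78, minutes = 34.2976; 78 + 34.2976/60 = 78.5716267
  N → positive
  λ: degrees = first 3 digits = 128, minutes = 17.8663; 128 + 17.8663/60 = 128.2977717
  hemisphere W, so the sign is −

1. -44.365376, 29.917767
2. -32.809617, -0.895987
3. -39.592612, -176.071850
4. -46.963163, -159.623200
5. -65.555053, -171.715708
6. 78.571627, -128.297772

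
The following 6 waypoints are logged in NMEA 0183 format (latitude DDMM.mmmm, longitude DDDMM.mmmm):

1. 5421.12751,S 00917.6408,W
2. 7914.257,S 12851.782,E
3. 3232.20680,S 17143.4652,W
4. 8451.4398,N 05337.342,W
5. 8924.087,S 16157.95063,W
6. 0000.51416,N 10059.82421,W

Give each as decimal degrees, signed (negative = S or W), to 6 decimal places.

Point 1:
  φ: split at 2 digits → 54° and 21.12751′; 54 + 21.12751/60 = 54.3521252
  S ⇒ negate
  λ: degrees = first 3 digits = 9, minutes = 17.6408; 9 + 17.6408/60 = 9.2940133
  W ⇒ negate
Point 2:
  Lat: split at 2 digits → 79° and 14.257′; 79 + 14.257/60 = 79.2376167
  S → negative
  λ: degrees = first 3 digits = 128, minutes = 51.782; 128 + 51.782/60 = 128.8630333
  E → positive
Point 3:
  Lat: degrees = first 2 digits = 32, minutes = 32.2068; 32 + 32.2068/60 = 32.5367800
  S ⇒ negate
  Longitude: degrees = first 3 digits = 171, minutes = 43.4652; 171 + 43.4652/60 = 171.7244200
  hemisphere W, so the sign is −
Point 4:
  Lat: split at 2 digits → 84° and 51.4398′; 84 + 51.4398/60 = 84.8573300
  N ⇒ keep positive
  λ: degrees = first 3 digits = 53, minutes = 37.342; 53 + 37.342/60 = 53.6223667
  W → negative
Point 5:
  Latitude: degrees = first 2 digits = 89, minutes = 24.087; 89 + 24.087/60 = 89.4014500
  S ⇒ negate
  Lon: degrees = first 3 digits = 161, minutes = 57.95063; 161 + 57.95063/60 = 161.9658438
  W ⇒ negate
Point 6:
  Lat: split at 2 digits → 00° and 0.51416′; 0 + 0.51416/60 = 0.0085693
  N ⇒ keep positive
  λ: degrees = first 3 digits = 100, minutes = 59.82421; 100 + 59.82421/60 = 100.9970702
  hemisphere W, so the sign is −

1. -54.352125, -9.294013
2. -79.237617, 128.863033
3. -32.536780, -171.724420
4. 84.857330, -53.622367
5. -89.401450, -161.965844
6. 0.008569, -100.997070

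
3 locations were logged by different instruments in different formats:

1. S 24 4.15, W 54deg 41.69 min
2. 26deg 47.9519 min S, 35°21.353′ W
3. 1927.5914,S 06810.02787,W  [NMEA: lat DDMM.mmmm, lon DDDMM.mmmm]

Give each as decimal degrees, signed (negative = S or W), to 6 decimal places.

1. -24.069167, -54.694833
2. -26.799198, -35.355883
3. -19.459857, -68.167131

Point 1:
  Lat: 24 + 4.15/60 = 24.0691667
  S ⇒ negate
  λ: 41.69′ = 0.694833°; total 54.6948333
  hemisphere W, so the sign is −
Point 2:
  Latitude: 47.9519′ = 0.799198°; total 26.7991983
  hemisphere S, so the sign is −
  Lon: 21.353′ = 0.355883°; total 35.3558833
  W → negative
Point 3:
  Latitude: split at 2 digits → 19° and 27.5914′; 19 + 27.5914/60 = 19.4598567
  S → negative
  λ: degrees = first 3 digits = 68, minutes = 10.02787; 68 + 10.02787/60 = 68.1671312
  W → negative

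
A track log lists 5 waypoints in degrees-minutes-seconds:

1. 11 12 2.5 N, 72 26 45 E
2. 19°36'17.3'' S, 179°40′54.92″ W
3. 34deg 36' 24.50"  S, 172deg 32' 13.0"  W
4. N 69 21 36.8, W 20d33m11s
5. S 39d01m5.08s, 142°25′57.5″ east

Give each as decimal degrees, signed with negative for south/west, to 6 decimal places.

1. 11.200694, 72.445833
2. -19.604806, -179.681922
3. -34.606806, -172.536944
4. 69.360222, -20.553056
5. -39.018078, 142.432639

Point 1:
  φ: 12′ + 2.5″ = 12.04167′; 11 + 12.04167/60 = 11.2006944
  N → positive
  Lon: 26′ + 45″ = 26.75000′; 72 + 26.75000/60 = 72.4458333
  E ⇒ keep positive
Point 2:
  φ: 36′ + 17.3″ = 36.28833′; 19 + 36.28833/60 = 19.6048056
  S ⇒ negate
  Longitude: 40′ + 54.92″ = 40.91533′; 179 + 40.91533/60 = 179.6819222
  hemisphere W, so the sign is −
Point 3:
  φ: 34 + 36/60 + 24.5/3600 = 34.6068056
  S → negative
  λ: 32′ + 13″ = 32.21667′; 172 + 32.21667/60 = 172.5369444
  hemisphere W, so the sign is −
Point 4:
  φ: 21′ + 36.8″ = 21.61333′; 69 + 21.61333/60 = 69.3602222
  N ⇒ keep positive
  Lon: 20 + 33/60 + 11/3600 = 20.5530556
  hemisphere W, so the sign is −
Point 5:
  Lat: 1′ + 5.08″ = 1.08467′; 39 + 1.08467/60 = 39.0180778
  S ⇒ negate
  Longitude: 142° + 25/60 + 57.5/3600 = 142 + 0.416667 + 0.015972 = 142.4326389
  E ⇒ keep positive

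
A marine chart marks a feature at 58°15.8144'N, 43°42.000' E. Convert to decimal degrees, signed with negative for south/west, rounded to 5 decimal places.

58.26357, 43.70000

φ: 15.8144′ = 0.263573°; total 58.263573
N → positive
λ: 43 + 42/60 = 43.700000
E ⇒ keep positive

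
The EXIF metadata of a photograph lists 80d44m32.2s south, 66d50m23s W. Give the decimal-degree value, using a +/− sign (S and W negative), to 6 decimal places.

φ: 44′ + 32.2″ = 44.53667′; 80 + 44.53667/60 = 80.7422778
S ⇒ negate
Longitude: 66° + 50/60 + 23/3600 = 66 + 0.833333 + 0.006389 = 66.8397222
W → negative

-80.742278, -66.839722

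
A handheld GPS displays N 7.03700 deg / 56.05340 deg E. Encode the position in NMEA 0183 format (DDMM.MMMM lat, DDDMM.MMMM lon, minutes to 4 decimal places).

0702.2200,N / 05603.2040,E

φ: 7° + 0.037000 × 60 = 7° 2.220000′
Lon: minutes = (56.053400 − 56) × 60 = 3.204000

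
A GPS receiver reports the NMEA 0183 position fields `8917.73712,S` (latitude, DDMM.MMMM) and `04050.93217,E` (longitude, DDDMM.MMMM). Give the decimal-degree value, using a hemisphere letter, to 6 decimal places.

89.295619° S, 40.848870° E

Lat: degrees = first 2 digits = 89, minutes = 17.73712; 89 + 17.73712/60 = 89.2956187
Longitude: degrees = first 3 digits = 40, minutes = 50.93217; 40 + 50.93217/60 = 40.8488695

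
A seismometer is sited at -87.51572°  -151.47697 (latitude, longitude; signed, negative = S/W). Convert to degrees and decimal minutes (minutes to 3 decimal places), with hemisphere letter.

Latitude is negative → S; |value| = 87.515720
Lat: minutes = (87.515720 − 87) × 60 = 30.94320
Longitude is negative → W; |value| = 151.476970
Lon: minutes = (151.476970 − 151) × 60 = 28.61820

87° 30.943′ S, 151° 28.618′ W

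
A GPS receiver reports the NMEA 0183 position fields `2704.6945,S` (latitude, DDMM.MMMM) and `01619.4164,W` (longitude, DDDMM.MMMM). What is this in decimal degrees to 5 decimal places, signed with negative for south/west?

Lat: degrees = first 2 digits = 27, minutes = 4.6945; 27 + 4.6945/60 = 27.078242
S → negative
Lon: degrees = first 3 digits = 16, minutes = 19.4164; 16 + 19.4164/60 = 16.323607
hemisphere W, so the sign is −

-27.07824, -16.32361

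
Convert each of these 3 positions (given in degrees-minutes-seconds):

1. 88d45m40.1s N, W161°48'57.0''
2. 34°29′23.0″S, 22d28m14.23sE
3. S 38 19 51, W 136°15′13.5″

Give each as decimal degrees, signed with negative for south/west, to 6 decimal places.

Point 1:
  φ: 45′ + 40.1″ = 45.66833′; 88 + 45.66833/60 = 88.7611389
  N ⇒ keep positive
  Longitude: 48′ + 57″ = 48.95000′; 161 + 48.95000/60 = 161.8158333
  hemisphere W, so the sign is −
Point 2:
  Lat: 29′ + 23″ = 29.38333′; 34 + 29.38333/60 = 34.4897222
  S ⇒ negate
  λ: 28′ + 14.23″ = 28.23717′; 22 + 28.23717/60 = 22.4706194
  E ⇒ keep positive
Point 3:
  Latitude: 19′ + 51″ = 19.85000′; 38 + 19.85000/60 = 38.3308333
  hemisphere S, so the sign is −
  λ: 15′ + 13.5″ = 15.22500′; 136 + 15.22500/60 = 136.2537500
  W ⇒ negate

1. 88.761139, -161.815833
2. -34.489722, 22.470619
3. -38.330833, -136.253750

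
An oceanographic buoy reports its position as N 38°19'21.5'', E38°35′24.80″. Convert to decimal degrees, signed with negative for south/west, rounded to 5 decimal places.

38.32264, 38.59022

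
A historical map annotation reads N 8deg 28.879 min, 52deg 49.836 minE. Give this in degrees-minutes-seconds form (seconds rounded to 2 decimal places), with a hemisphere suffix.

Lat: fractional minutes 0.87900 × 60 = 52.7400″
Lon: fractional minutes 0.83600 × 60 = 50.1600″

8°28′52.74″ N, 52°49′50.16″ E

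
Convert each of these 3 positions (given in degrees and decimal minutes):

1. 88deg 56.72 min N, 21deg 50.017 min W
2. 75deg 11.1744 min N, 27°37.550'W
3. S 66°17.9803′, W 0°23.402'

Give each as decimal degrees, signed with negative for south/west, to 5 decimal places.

1. 88.94533, -21.83362
2. 75.18624, -27.62583
3. -66.29967, -0.39003

Point 1:
  Lat: 56.72′ = 0.945333°; total 88.945333
  N → positive
  Longitude: 21 + 50.017/60 = 21.833617
  hemisphere W, so the sign is −
Point 2:
  Lat: 75 + 11.1744/60 = 75.186240
  N → positive
  Longitude: 37.55′ = 0.625833°; total 27.625833
  hemisphere W, so the sign is −
Point 3:
  φ: 17.9803′ = 0.299672°; total 66.299672
  S → negative
  λ: 23.402′ = 0.390033°; total 0.390033
  W → negative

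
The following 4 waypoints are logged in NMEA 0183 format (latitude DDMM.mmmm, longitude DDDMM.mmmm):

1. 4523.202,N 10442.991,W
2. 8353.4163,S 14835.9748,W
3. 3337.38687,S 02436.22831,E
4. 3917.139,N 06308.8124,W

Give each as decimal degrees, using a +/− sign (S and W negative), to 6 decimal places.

1. 45.386700, -104.716517
2. -83.890272, -148.599580
3. -33.623115, 24.603805
4. 39.285650, -63.146873

Point 1:
  Lat: split at 2 digits → 45° and 23.202′; 45 + 23.202/60 = 45.3867000
  N ⇒ keep positive
  λ: split at 3 digits → 104° and 42.991′; 104 + 42.991/60 = 104.7165167
  hemisphere W, so the sign is −
Point 2:
  φ: degrees = first 2 digits = 83, minutes = 53.4163; 83 + 53.4163/60 = 83.8902717
  S → negative
  λ: degrees = first 3 digits = 148, minutes = 35.9748; 148 + 35.9748/60 = 148.5995800
  W → negative
Point 3:
  Lat: split at 2 digits → 33° and 37.38687′; 33 + 37.38687/60 = 33.6231145
  S ⇒ negate
  Longitude: degrees = first 3 digits = 24, minutes = 36.22831; 24 + 36.22831/60 = 24.6038052
  E ⇒ keep positive
Point 4:
  Latitude: split at 2 digits → 39° and 17.139′; 39 + 17.139/60 = 39.2856500
  N ⇒ keep positive
  λ: split at 3 digits → 063° and 8.8124′; 63 + 8.8124/60 = 63.1468733
  W ⇒ negate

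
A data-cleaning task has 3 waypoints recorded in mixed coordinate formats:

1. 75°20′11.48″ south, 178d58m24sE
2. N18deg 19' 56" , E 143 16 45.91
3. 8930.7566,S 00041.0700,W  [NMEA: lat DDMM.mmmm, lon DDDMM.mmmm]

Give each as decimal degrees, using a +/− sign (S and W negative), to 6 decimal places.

1. -75.336522, 178.973333
2. 18.332222, 143.279419
3. -89.512610, -0.684500

Point 1:
  φ: 75 + 20/60 + 11.48/3600 = 75.3365222
  hemisphere S, so the sign is −
  Longitude: 58′ + 24″ = 58.40000′; 178 + 58.40000/60 = 178.9733333
  E ⇒ keep positive
Point 2:
  φ: 18 + 19/60 + 56/3600 = 18.3322222
  N → positive
  λ: 16′ + 45.91″ = 16.76517′; 143 + 16.76517/60 = 143.2794194
  E → positive
Point 3:
  Lat: degrees = first 2 digits = 89, minutes = 30.7566; 89 + 30.7566/60 = 89.5126100
  S ⇒ negate
  λ: degrees = first 3 digits = 0, minutes = 41.07; 0 + 41.07/60 = 0.6845000
  W ⇒ negate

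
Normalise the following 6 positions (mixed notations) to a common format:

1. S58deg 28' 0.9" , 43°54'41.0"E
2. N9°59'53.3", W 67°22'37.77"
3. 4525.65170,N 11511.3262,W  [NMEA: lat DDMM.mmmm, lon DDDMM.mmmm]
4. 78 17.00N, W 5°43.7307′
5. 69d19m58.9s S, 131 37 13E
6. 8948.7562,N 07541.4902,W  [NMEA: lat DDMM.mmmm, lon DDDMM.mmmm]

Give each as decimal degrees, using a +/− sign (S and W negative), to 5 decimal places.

1. -58.46692, 43.91139
2. 9.99814, -67.37716
3. 45.42753, -115.18877
4. 78.28333, -5.72885
5. -69.33303, 131.62028
6. 89.81260, -75.69150

Point 1:
  Lat: 58° + 28/60 + 0.9/3600 = 58 + 0.466667 + 0.000250 = 58.466917
  hemisphere S, so the sign is −
  Lon: 43 + 54/60 + 41/3600 = 43.911389
  E ⇒ keep positive
Point 2:
  φ: 9 + 59/60 + 53.3/3600 = 9.998139
  N → positive
  Lon: 67° + 22/60 + 37.77/3600 = 67 + 0.366667 + 0.010492 = 67.377158
  W ⇒ negate
Point 3:
  φ: split at 2 digits → 45° and 25.6517′; 45 + 25.6517/60 = 45.427528
  N ⇒ keep positive
  Longitude: degrees = first 3 digits = 115, minutes = 11.3262; 115 + 11.3262/60 = 115.188770
  W → negative
Point 4:
  Lat: 17′ = 0.283333°; total 78.283333
  N ⇒ keep positive
  Lon: 43.7307′ = 0.728845°; total 5.728845
  hemisphere W, so the sign is −
Point 5:
  Latitude: 69 + 19/60 + 58.9/3600 = 69.333028
  hemisphere S, so the sign is −
  Lon: 131 + 37/60 + 13/3600 = 131.620278
  E ⇒ keep positive
Point 6:
  φ: split at 2 digits → 89° and 48.7562′; 89 + 48.7562/60 = 89.812603
  N → positive
  λ: split at 3 digits → 075° and 41.4902′; 75 + 41.4902/60 = 75.691503
  W → negative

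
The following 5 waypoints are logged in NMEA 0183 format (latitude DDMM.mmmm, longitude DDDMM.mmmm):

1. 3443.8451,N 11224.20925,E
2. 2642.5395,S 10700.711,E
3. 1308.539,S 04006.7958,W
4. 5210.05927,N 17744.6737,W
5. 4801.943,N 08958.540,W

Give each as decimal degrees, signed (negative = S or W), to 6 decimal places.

Point 1:
  Lat: split at 2 digits → 34° and 43.8451′; 34 + 43.8451/60 = 34.7307517
  N ⇒ keep positive
  Lon: degrees = first 3 digits = 112, minutes = 24.20925; 112 + 24.20925/60 = 112.4034875
  E ⇒ keep positive
Point 2:
  Latitude: split at 2 digits → 26° and 42.5395′; 26 + 42.5395/60 = 26.7089917
  hemisphere S, so the sign is −
  Lon: split at 3 digits → 107° and 0.711′; 107 + 0.711/60 = 107.0118500
  E ⇒ keep positive
Point 3:
  Latitude: degrees = first 2 digits = 13, minutes = 8.539; 13 + 8.539/60 = 13.1423167
  S ⇒ negate
  Lon: degrees = first 3 digits = 40, minutes = 6.7958; 40 + 6.7958/60 = 40.1132633
  hemisphere W, so the sign is −
Point 4:
  φ: degrees = first 2 digits = 52, minutes = 10.05927; 52 + 10.05927/60 = 52.1676545
  N ⇒ keep positive
  Lon: degrees = first 3 digits = 177, minutes = 44.6737; 177 + 44.6737/60 = 177.7445617
  hemisphere W, so the sign is −
Point 5:
  φ: degrees = first 2 digits = 48, minutes = 1.943; 48 + 1.943/60 = 48.0323833
  N → positive
  Lon: degrees = first 3 digits = 89, minutes = 58.54; 89 + 58.54/60 = 89.9756667
  W ⇒ negate

1. 34.730752, 112.403488
2. -26.708992, 107.011850
3. -13.142317, -40.113263
4. 52.167655, -177.744562
5. 48.032383, -89.975667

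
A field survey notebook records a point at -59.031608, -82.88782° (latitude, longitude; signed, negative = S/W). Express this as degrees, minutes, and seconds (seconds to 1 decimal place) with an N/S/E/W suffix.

59°01′53.8″ S, 82°53′16.2″ W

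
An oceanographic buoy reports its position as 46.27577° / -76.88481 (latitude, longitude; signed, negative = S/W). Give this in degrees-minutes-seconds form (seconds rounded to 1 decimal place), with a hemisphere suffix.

φ: 0.275770° → 16.54620′; 0.54620 × 60 = 32.772″
Longitude is negative → W; |value| = 76.884810
Lon: 0.884810° → 53.08860′; 0.08860 × 60 = 5.316″

46°16′32.8″ N, 76°53′5.3″ W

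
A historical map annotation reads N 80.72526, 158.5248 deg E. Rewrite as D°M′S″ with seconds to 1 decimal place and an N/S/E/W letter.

Lat: whole degrees 80; 43.51560′ → 43′ and 30.936″
λ: whole degrees 158; 31.48800′ → 31′ and 29.280″

80°43′30.9″ N, 158°31′29.3″ E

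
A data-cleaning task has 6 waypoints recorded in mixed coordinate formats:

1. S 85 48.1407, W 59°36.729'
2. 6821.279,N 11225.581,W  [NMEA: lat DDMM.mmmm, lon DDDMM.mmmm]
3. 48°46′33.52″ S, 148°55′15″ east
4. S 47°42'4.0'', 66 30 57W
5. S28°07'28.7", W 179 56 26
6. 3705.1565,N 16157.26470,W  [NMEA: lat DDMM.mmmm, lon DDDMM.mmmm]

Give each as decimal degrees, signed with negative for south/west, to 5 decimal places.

Point 1:
  Latitude: 48.1407′ = 0.802345°; total 85.802345
  hemisphere S, so the sign is −
  Lon: 59 + 36.729/60 = 59.612150
  W → negative
Point 2:
  Lat: split at 2 digits → 68° and 21.279′; 68 + 21.279/60 = 68.354650
  N ⇒ keep positive
  Lon: split at 3 digits → 112° and 25.581′; 112 + 25.581/60 = 112.426350
  W → negative
Point 3:
  φ: 48° + 46/60 + 33.52/3600 = 48 + 0.766667 + 0.009311 = 48.775978
  S → negative
  Lon: 148° + 55/60 + 15/3600 = 148 + 0.916667 + 0.004167 = 148.920833
  E ⇒ keep positive
Point 4:
  Lat: 47° + 42/60 + 4/3600 = 47 + 0.700000 + 0.001111 = 47.701111
  hemisphere S, so the sign is −
  λ: 66° + 30/60 + 57/3600 = 66 + 0.500000 + 0.015833 = 66.515833
  hemisphere W, so the sign is −
Point 5:
  φ: 28° + 7/60 + 28.7/3600 = 28 + 0.116667 + 0.007972 = 28.124639
  hemisphere S, so the sign is −
  λ: 56′ + 26″ = 56.43333′; 179 + 56.43333/60 = 179.940556
  W → negative
Point 6:
  Lat: split at 2 digits → 37° and 5.1565′; 37 + 5.1565/60 = 37.085942
  N ⇒ keep positive
  Lon: degrees = first 3 digits = 161, minutes = 57.2647; 161 + 57.2647/60 = 161.954412
  W → negative

1. -85.80235, -59.61215
2. 68.35465, -112.42635
3. -48.77598, 148.92083
4. -47.70111, -66.51583
5. -28.12464, -179.94056
6. 37.08594, -161.95441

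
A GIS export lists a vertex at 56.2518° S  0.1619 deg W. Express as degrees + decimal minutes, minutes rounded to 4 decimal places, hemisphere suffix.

56° 15.1080′ S, 0° 9.7140′ W

φ: minutes = (56.251800 − 56) × 60 = 15.108000
λ: 0° + 0.161900 × 60 = 0° 9.714000′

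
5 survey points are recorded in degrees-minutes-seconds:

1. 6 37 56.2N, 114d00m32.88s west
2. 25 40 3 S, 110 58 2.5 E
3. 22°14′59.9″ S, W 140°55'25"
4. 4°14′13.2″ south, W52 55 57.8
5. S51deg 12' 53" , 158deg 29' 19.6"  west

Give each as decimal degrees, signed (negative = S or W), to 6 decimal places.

Point 1:
  φ: 6° + 37/60 + 56.2/3600 = 6 + 0.616667 + 0.015611 = 6.6322778
  N ⇒ keep positive
  Lon: 114° + 0/60 + 32.88/3600 = 114 + 0.000000 + 0.009133 = 114.0091333
  W → negative
Point 2:
  φ: 25° + 40/60 + 3/3600 = 25 + 0.666667 + 0.000833 = 25.6675000
  S → negative
  Longitude: 110 + 58/60 + 2.5/3600 = 110.9673611
  E ⇒ keep positive
Point 3:
  Lat: 22 + 14/60 + 59.9/3600 = 22.2499722
  S ⇒ negate
  Lon: 140° + 55/60 + 25/3600 = 140 + 0.916667 + 0.006944 = 140.9236111
  hemisphere W, so the sign is −
Point 4:
  Latitude: 14′ + 13.2″ = 14.22000′; 4 + 14.22000/60 = 4.2370000
  S → negative
  Longitude: 52 + 55/60 + 57.8/3600 = 52.9327222
  W ⇒ negate
Point 5:
  Lat: 51° + 12/60 + 53/3600 = 51 + 0.200000 + 0.014722 = 51.2147222
  S → negative
  λ: 158 + 29/60 + 19.6/3600 = 158.4887778
  W ⇒ negate

1. 6.632278, -114.009133
2. -25.667500, 110.967361
3. -22.249972, -140.923611
4. -4.237000, -52.932722
5. -51.214722, -158.488778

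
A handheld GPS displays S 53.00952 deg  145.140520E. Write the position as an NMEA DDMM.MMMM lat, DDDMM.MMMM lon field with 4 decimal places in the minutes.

Lat: 53° + 0.009520 × 60 = 53° 0.571200′
Lon: 145° + 0.140520 × 60 = 145° 8.431200′

5300.5712,S / 14508.4312,E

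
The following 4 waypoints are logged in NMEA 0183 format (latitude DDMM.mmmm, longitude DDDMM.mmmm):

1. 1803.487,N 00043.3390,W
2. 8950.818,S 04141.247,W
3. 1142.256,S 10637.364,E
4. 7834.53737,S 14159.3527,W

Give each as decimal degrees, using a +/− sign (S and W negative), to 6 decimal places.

1. 18.058117, -0.722317
2. -89.846967, -41.687450
3. -11.704267, 106.622733
4. -78.575623, -141.989212

Point 1:
  Lat: split at 2 digits → 18° and 3.487′; 18 + 3.487/60 = 18.0581167
  N → positive
  λ: split at 3 digits → 000° and 43.339′; 0 + 43.339/60 = 0.7223167
  hemisphere W, so the sign is −
Point 2:
  φ: split at 2 digits → 89° and 50.818′; 89 + 50.818/60 = 89.8469667
  S ⇒ negate
  λ: degrees = first 3 digits = 41, minutes = 41.247; 41 + 41.247/60 = 41.6874500
  W → negative
Point 3:
  Latitude: split at 2 digits → 11° and 42.256′; 11 + 42.256/60 = 11.7042667
  hemisphere S, so the sign is −
  Longitude: split at 3 digits → 106° and 37.364′; 106 + 37.364/60 = 106.6227333
  E ⇒ keep positive
Point 4:
  φ: degrees = first 2 digits = 78, minutes = 34.53737; 78 + 34.53737/60 = 78.5756228
  hemisphere S, so the sign is −
  Lon: degrees = first 3 digits = 141, minutes = 59.3527; 141 + 59.3527/60 = 141.9892117
  W → negative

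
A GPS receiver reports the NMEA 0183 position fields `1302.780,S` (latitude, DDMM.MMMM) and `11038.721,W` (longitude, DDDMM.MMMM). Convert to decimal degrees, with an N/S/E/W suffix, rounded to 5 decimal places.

13.04633° S, 110.64535° W

φ: degrees = first 2 digits = 13, minutes = 2.78; 13 + 2.78/60 = 13.046333
Longitude: split at 3 digits → 110° and 38.721′; 110 + 38.721/60 = 110.645350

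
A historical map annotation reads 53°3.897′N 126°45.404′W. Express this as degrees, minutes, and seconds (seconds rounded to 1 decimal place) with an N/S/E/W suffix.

53°03′53.8″ N, 126°45′24.2″ W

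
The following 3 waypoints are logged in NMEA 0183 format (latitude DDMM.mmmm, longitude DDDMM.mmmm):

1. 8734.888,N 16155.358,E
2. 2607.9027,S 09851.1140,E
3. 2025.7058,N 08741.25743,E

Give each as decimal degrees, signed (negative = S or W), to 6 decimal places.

1. 87.581467, 161.922633
2. -26.131712, 98.851900
3. 20.428430, 87.687624

Point 1:
  Latitude: split at 2 digits → 87° and 34.888′; 87 + 34.888/60 = 87.5814667
  N → positive
  λ: degrees = first 3 digits = 161, minutes = 55.358; 161 + 55.358/60 = 161.9226333
  E ⇒ keep positive
Point 2:
  φ: split at 2 digits → 26° and 7.9027′; 26 + 7.9027/60 = 26.1317117
  S → negative
  Lon: degrees = first 3 digits = 98, minutes = 51.114; 98 + 51.114/60 = 98.8519000
  E ⇒ keep positive
Point 3:
  Lat: degrees = first 2 digits = 20, minutes = 25.7058; 20 + 25.7058/60 = 20.4284300
  N → positive
  λ: split at 3 digits → 087° and 41.25743′; 87 + 41.25743/60 = 87.6876238
  E → positive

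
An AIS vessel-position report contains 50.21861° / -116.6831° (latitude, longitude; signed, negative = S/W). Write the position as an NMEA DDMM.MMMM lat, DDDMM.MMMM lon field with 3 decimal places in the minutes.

φ: 50° + 0.218610 × 60 = 50° 13.11660′
Longitude is negative → W; |value| = 116.683100
λ: fractional part 0.683100 → 40.98600 minutes

5013.117,N / 11640.986,W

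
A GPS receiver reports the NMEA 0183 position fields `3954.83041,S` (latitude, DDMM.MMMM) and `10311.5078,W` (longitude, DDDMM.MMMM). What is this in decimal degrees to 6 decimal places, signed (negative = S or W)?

-39.913840, -103.191797

Lat: degrees = first 2 digits = 39, minutes = 54.83041; 39 + 54.83041/60 = 39.9138402
S → negative
Longitude: split at 3 digits → 103° and 11.5078′; 103 + 11.5078/60 = 103.1917967
W → negative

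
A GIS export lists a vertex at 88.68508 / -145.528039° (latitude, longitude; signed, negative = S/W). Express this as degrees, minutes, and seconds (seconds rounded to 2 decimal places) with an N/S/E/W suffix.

Latitude: 0.685080 × 60 = 41.10480′ → 41′, remainder × 60 = 6.2880″
Longitude is negative → W; |value| = 145.528039
Longitude: 0.528039° → 31.68234′; 0.68234 × 60 = 40.9404″

88°41′6.29″ N, 145°31′40.94″ W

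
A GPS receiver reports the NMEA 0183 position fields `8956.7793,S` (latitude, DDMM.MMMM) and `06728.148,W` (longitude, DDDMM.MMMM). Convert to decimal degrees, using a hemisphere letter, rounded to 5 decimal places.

89.94632° S, 67.46913° W

φ: split at 2 digits → 89° and 56.7793′; 89 + 56.7793/60 = 89.946322
Longitude: degrees = first 3 digits = 67, minutes = 28.148; 67 + 28.148/60 = 67.469133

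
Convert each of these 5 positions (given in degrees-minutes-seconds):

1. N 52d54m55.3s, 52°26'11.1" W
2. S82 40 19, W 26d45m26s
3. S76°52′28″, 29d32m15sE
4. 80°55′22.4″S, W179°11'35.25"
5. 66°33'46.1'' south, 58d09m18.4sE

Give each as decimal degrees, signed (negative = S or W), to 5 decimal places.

1. 52.91536, -52.43642
2. -82.67194, -26.75722
3. -76.87444, 29.53750
4. -80.92289, -179.19313
5. -66.56281, 58.15511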